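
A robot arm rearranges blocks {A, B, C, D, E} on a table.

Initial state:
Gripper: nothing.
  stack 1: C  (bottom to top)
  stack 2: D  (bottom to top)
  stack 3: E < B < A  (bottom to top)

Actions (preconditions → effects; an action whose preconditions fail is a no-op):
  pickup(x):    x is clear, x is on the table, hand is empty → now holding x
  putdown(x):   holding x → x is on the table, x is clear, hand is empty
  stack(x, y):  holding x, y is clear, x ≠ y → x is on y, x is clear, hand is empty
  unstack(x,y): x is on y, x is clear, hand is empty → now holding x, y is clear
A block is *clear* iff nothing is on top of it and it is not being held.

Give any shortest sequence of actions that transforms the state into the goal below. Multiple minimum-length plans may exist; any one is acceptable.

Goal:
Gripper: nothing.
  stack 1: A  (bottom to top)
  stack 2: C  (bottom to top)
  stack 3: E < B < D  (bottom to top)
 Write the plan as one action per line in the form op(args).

unstack(A, B)
putdown(A)
pickup(D)
stack(D, B)

step 1 (unstack(A, B)): towers=[C; D; E/B] holding=A
step 2 (putdown(A)): towers=[A; C; D; E/B] holding=-
step 3 (pickup(D)): towers=[A; C; E/B] holding=D
step 4 (stack(D, B)): towers=[A; C; E/B/D] holding=-
goal check: towers=[A; C; E/B/D] holding=- — reached (length 4, optimal by BFS)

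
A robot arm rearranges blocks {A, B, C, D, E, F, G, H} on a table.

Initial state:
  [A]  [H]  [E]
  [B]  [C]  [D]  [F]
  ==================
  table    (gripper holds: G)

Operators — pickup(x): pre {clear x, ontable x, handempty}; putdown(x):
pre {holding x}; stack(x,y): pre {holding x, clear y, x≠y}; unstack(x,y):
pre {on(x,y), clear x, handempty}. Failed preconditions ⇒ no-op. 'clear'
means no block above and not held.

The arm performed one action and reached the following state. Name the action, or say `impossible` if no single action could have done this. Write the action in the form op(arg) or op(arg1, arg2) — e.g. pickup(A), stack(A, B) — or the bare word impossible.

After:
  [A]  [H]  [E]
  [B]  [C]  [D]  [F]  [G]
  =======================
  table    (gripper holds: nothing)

putdown(G)

target: towers=[B/A; C/H; D/E; F; G] holding=-
        putdown(G) → towers=[B/A; C/H; D/E; F; G] holding=-  ← match
       stack(G, A) → towers=[B/A/G; C/H; D/E; F] holding=-
       stack(G, E) → towers=[B/A; C/H; D/E/G; F] holding=-
       stack(G, H) → towers=[B/A; C/H/G; D/E; F] holding=-
       stack(G, F) → towers=[B/A; C/H; D/E; F/G] holding=-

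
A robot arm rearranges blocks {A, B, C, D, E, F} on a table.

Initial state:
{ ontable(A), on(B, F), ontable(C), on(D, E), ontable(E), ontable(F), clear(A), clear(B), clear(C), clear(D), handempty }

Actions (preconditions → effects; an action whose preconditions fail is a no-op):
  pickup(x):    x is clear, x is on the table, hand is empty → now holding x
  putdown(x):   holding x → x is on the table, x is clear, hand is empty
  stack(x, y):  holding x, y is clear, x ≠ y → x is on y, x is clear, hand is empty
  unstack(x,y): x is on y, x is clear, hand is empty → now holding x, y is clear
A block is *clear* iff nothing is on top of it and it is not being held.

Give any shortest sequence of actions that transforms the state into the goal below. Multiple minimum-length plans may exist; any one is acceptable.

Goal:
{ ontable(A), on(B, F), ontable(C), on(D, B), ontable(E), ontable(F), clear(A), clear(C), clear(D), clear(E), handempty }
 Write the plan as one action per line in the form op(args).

step 1 (unstack(D, E)): towers=[A; C; E; F/B] holding=D
step 2 (stack(D, B)): towers=[A; C; E; F/B/D] holding=-
goal check: towers=[A; C; E; F/B/D] holding=- — reached (length 2, optimal by BFS)

unstack(D, E)
stack(D, B)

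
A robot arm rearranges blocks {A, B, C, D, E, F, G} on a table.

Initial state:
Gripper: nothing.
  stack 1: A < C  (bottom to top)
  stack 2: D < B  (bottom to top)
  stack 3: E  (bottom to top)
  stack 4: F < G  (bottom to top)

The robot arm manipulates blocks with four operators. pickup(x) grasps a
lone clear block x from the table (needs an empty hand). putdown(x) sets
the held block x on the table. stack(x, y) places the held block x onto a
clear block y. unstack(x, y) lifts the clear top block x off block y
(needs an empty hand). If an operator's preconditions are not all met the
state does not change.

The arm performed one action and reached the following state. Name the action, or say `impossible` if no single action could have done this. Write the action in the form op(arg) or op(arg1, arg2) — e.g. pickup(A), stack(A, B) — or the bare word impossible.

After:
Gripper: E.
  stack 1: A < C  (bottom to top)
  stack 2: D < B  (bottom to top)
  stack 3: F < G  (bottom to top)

target: towers=[A/C; D/B; F/G] holding=E
     unstack(B, D) → towers=[A/C; D; E; F/G] holding=B
     unstack(G, F) → towers=[A/C; D/B; E; F] holding=G
         pickup(E) → towers=[A/C; D/B; F/G] holding=E  ← match
     unstack(C, A) → towers=[A; D/B; E; F/G] holding=C

pickup(E)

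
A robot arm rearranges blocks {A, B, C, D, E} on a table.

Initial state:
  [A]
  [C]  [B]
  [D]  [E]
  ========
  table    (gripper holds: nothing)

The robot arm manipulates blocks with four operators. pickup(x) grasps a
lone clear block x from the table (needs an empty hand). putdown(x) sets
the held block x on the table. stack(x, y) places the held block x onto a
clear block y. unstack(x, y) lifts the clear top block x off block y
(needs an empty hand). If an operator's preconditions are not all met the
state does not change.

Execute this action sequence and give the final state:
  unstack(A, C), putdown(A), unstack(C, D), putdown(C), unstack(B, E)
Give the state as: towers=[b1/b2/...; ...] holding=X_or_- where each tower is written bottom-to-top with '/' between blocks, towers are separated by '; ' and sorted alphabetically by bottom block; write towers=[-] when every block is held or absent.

step 1 (unstack(A, C)): towers=[D/C; E/B] holding=A
step 2 (putdown(A)): towers=[A; D/C; E/B] holding=-
step 3 (unstack(C, D)): towers=[A; D; E/B] holding=C
step 4 (putdown(C)): towers=[A; C; D; E/B] holding=-
step 5 (unstack(B, E)): towers=[A; C; D; E] holding=B

towers=[A; C; D; E] holding=B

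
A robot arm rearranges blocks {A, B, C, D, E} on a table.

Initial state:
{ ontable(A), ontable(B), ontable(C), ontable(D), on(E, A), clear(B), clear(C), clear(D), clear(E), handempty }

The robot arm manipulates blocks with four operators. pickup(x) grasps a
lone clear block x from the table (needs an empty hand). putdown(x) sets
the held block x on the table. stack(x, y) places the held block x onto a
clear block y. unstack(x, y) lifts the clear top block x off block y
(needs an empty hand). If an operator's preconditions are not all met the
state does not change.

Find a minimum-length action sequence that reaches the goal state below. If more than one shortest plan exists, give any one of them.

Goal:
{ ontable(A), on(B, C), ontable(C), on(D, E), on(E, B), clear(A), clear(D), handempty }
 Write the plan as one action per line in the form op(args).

step 1 (pickup(B)): towers=[A/E; C; D] holding=B
step 2 (stack(B, C)): towers=[A/E; C/B; D] holding=-
step 3 (unstack(E, A)): towers=[A; C/B; D] holding=E
step 4 (stack(E, B)): towers=[A; C/B/E; D] holding=-
step 5 (pickup(D)): towers=[A; C/B/E] holding=D
step 6 (stack(D, E)): towers=[A; C/B/E/D] holding=-
goal check: towers=[A; C/B/E/D] holding=- — reached (length 6, optimal by BFS)

pickup(B)
stack(B, C)
unstack(E, A)
stack(E, B)
pickup(D)
stack(D, E)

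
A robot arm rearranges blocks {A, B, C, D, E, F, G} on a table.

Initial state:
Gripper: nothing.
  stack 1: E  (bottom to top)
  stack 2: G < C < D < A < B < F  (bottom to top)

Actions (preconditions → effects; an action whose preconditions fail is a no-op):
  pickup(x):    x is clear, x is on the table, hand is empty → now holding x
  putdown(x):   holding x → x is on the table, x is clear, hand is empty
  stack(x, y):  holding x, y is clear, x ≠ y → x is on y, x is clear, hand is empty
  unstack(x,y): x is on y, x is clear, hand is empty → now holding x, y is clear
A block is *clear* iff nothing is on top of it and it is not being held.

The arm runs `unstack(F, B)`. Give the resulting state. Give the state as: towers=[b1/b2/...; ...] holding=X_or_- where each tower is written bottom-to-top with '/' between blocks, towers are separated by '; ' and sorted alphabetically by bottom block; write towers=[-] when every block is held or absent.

towers=[E; G/C/D/A/B] holding=F

before: towers=[E; G/C/D/A/B/F] holding=-
pre[unstack(F, B)]: on(F,B) yes, clear(F) yes, handempty yes
all met → apply unstack(F, B)
after:  towers=[E; G/C/D/A/B] holding=F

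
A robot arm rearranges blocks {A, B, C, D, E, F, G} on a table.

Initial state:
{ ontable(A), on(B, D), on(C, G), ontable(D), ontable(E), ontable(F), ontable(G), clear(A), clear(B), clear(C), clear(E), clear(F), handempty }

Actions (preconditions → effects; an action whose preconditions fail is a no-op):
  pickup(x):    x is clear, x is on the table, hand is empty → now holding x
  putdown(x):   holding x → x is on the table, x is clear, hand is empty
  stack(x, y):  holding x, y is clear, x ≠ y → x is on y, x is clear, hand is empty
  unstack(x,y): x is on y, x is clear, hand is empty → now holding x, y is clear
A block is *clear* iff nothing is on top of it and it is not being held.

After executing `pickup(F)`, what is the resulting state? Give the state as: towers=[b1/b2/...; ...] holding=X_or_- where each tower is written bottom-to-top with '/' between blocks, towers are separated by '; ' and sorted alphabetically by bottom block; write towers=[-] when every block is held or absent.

before: towers=[A; D/B; E; F; G/C] holding=-
pre[pickup(F)]: clear(F) ✓, ontable(F) ✓, handempty ✓
all met → apply pickup(F)
after:  towers=[A; D/B; E; G/C] holding=F

towers=[A; D/B; E; G/C] holding=F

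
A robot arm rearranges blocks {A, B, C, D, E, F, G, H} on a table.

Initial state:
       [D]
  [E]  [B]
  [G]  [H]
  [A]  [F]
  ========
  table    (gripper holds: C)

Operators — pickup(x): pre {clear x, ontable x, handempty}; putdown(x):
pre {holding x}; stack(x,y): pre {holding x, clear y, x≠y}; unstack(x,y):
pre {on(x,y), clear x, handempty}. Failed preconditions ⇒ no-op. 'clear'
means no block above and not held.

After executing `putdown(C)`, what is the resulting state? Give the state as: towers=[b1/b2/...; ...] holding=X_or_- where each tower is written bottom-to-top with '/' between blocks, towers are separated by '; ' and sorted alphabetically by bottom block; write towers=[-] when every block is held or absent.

towers=[A/G/E; C; F/H/B/D] holding=-

before: towers=[A/G/E; F/H/B/D] holding=C
pre[putdown(C)]: holding(C) yes
all met → apply putdown(C)
after:  towers=[A/G/E; C; F/H/B/D] holding=-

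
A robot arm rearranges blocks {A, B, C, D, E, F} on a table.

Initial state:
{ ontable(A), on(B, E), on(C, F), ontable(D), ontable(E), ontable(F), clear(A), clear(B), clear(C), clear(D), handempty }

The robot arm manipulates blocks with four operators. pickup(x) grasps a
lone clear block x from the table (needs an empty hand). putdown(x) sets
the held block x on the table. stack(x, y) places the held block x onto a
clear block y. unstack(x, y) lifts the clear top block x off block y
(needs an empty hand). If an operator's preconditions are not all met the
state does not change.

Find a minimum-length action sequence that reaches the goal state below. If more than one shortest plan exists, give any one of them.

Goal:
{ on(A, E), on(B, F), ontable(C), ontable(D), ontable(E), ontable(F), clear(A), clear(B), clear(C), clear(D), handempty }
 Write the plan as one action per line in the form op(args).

step 1 (unstack(C, F)): towers=[A; D; E/B; F] holding=C
step 2 (putdown(C)): towers=[A; C; D; E/B; F] holding=-
step 3 (unstack(B, E)): towers=[A; C; D; E; F] holding=B
step 4 (stack(B, F)): towers=[A; C; D; E; F/B] holding=-
step 5 (pickup(A)): towers=[C; D; E; F/B] holding=A
step 6 (stack(A, E)): towers=[C; D; E/A; F/B] holding=-
goal check: towers=[C; D; E/A; F/B] holding=- — reached (length 6, optimal by BFS)

unstack(C, F)
putdown(C)
unstack(B, E)
stack(B, F)
pickup(A)
stack(A, E)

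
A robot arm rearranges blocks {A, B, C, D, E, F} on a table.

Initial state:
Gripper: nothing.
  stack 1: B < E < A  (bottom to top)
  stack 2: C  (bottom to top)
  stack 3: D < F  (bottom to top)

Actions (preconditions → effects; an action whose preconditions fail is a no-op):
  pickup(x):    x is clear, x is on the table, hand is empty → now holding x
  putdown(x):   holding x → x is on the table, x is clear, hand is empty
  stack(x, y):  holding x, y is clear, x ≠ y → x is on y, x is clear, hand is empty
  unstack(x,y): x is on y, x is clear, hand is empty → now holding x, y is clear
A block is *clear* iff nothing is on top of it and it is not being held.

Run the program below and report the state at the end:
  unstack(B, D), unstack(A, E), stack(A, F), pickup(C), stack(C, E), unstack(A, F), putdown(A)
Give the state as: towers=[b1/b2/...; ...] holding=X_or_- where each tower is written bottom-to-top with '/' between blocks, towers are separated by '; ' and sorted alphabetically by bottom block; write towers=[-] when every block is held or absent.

step 1 (unstack(B, D)) [no-op]: towers=[B/E/A; C; D/F] holding=-
step 2 (unstack(A, E)): towers=[B/E; C; D/F] holding=A
step 3 (stack(A, F)): towers=[B/E; C; D/F/A] holding=-
step 4 (pickup(C)): towers=[B/E; D/F/A] holding=C
step 5 (stack(C, E)): towers=[B/E/C; D/F/A] holding=-
step 6 (unstack(A, F)): towers=[B/E/C; D/F] holding=A
step 7 (putdown(A)): towers=[A; B/E/C; D/F] holding=-

towers=[A; B/E/C; D/F] holding=-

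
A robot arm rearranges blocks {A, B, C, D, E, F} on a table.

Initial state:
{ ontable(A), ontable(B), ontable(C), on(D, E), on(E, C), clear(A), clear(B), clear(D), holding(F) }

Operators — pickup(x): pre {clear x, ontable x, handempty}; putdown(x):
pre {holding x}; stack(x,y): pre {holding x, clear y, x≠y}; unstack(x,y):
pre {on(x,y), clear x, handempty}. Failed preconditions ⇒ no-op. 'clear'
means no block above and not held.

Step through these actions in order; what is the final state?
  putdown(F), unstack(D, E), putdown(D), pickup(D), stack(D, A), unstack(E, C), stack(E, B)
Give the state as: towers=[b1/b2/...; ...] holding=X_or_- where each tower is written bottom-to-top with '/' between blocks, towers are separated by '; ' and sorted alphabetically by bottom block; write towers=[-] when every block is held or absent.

step 1 (putdown(F)): towers=[A; B; C/E/D; F] holding=-
step 2 (unstack(D, E)): towers=[A; B; C/E; F] holding=D
step 3 (putdown(D)): towers=[A; B; C/E; D; F] holding=-
step 4 (pickup(D)): towers=[A; B; C/E; F] holding=D
step 5 (stack(D, A)): towers=[A/D; B; C/E; F] holding=-
step 6 (unstack(E, C)): towers=[A/D; B; C; F] holding=E
step 7 (stack(E, B)): towers=[A/D; B/E; C; F] holding=-

towers=[A/D; B/E; C; F] holding=-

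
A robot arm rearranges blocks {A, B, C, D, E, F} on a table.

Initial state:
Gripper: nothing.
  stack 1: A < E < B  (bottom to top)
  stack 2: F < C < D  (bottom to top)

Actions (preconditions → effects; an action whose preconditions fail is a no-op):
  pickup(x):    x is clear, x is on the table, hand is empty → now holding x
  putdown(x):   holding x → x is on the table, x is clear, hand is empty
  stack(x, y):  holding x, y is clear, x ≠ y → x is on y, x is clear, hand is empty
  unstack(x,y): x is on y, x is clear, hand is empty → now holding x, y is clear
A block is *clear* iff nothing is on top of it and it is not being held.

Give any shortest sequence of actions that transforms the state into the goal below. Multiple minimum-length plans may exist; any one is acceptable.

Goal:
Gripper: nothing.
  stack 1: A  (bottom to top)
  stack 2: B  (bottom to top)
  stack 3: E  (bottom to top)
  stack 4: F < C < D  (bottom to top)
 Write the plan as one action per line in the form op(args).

step 1 (unstack(B, E)): towers=[A/E; F/C/D] holding=B
step 2 (putdown(B)): towers=[A/E; B; F/C/D] holding=-
step 3 (unstack(E, A)): towers=[A; B; F/C/D] holding=E
step 4 (putdown(E)): towers=[A; B; E; F/C/D] holding=-
goal check: towers=[A; B; E; F/C/D] holding=- — reached (length 4, optimal by BFS)

unstack(B, E)
putdown(B)
unstack(E, A)
putdown(E)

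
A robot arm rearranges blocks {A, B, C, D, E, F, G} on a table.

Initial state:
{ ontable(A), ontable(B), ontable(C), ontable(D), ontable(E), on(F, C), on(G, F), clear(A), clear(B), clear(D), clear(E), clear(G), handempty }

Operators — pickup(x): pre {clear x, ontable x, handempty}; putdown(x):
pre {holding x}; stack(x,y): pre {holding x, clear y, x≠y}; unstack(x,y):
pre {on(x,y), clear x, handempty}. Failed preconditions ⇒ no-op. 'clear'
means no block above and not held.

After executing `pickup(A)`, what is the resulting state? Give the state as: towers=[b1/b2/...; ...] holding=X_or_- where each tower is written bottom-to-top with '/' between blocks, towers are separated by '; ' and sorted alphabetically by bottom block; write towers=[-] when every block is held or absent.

towers=[B; C/F/G; D; E] holding=A

before: towers=[A; B; C/F/G; D; E] holding=-
pre[pickup(A)]: clear(A) ✓, ontable(A) ✓, handempty ✓
all met → apply pickup(A)
after:  towers=[B; C/F/G; D; E] holding=A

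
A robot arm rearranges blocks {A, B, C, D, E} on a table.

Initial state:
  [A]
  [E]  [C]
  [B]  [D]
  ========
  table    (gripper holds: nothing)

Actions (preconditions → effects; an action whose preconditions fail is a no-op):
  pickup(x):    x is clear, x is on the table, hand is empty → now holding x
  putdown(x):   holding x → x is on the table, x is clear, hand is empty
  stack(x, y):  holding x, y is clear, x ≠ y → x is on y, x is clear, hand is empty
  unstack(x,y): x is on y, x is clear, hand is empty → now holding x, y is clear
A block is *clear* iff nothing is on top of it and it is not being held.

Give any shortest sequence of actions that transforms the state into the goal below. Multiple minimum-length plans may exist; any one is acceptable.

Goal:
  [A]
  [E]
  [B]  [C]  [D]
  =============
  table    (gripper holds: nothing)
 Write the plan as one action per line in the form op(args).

step 1 (unstack(C, D)): towers=[B/E/A; D] holding=C
step 2 (putdown(C)): towers=[B/E/A; C; D] holding=-
goal check: towers=[B/E/A; C; D] holding=- — reached (length 2, optimal by BFS)

unstack(C, D)
putdown(C)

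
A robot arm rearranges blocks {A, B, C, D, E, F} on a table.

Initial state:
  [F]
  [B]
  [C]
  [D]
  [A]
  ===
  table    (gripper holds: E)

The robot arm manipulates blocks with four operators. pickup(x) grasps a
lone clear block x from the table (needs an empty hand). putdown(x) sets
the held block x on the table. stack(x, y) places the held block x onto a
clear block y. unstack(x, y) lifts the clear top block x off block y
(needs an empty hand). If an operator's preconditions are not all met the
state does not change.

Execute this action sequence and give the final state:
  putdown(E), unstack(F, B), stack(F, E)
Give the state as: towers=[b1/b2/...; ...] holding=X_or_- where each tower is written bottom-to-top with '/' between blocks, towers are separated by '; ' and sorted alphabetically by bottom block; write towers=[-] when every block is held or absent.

towers=[A/D/C/B; E/F] holding=-

step 1 (putdown(E)): towers=[A/D/C/B/F; E] holding=-
step 2 (unstack(F, B)): towers=[A/D/C/B; E] holding=F
step 3 (stack(F, E)): towers=[A/D/C/B; E/F] holding=-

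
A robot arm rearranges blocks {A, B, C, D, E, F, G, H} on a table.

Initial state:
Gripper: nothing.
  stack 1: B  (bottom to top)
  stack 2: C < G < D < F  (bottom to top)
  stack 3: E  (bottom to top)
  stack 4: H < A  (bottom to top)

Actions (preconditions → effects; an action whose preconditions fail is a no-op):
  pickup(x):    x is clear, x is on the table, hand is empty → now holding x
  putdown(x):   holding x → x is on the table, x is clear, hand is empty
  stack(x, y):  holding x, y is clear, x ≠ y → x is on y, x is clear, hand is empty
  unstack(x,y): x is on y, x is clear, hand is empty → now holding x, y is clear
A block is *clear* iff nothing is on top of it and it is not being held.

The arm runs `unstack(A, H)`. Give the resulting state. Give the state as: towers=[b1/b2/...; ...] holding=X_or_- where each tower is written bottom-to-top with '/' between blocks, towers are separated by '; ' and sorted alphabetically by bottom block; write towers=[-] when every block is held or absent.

towers=[B; C/G/D/F; E; H] holding=A

before: towers=[B; C/G/D/F; E; H/A] holding=-
pre[unstack(A, H)]: on(A,H) yes, clear(A) yes, handempty yes
all met → apply unstack(A, H)
after:  towers=[B; C/G/D/F; E; H] holding=A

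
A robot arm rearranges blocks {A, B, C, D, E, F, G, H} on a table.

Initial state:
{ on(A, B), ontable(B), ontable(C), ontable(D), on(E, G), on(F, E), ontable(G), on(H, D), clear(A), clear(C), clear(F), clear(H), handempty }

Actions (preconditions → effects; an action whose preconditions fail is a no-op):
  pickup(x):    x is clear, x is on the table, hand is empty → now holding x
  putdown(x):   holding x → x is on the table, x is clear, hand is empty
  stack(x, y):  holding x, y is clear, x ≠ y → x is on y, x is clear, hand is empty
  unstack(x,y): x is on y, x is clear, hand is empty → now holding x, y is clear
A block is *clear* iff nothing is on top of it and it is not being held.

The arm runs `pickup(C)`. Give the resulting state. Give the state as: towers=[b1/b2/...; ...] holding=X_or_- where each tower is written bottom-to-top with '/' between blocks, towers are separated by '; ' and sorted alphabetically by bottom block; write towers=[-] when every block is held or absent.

before: towers=[B/A; C; D/H; G/E/F] holding=-
pre[pickup(C)]: clear(C) ok, ontable(C) ok, handempty ok
all met → apply pickup(C)
after:  towers=[B/A; D/H; G/E/F] holding=C

towers=[B/A; D/H; G/E/F] holding=C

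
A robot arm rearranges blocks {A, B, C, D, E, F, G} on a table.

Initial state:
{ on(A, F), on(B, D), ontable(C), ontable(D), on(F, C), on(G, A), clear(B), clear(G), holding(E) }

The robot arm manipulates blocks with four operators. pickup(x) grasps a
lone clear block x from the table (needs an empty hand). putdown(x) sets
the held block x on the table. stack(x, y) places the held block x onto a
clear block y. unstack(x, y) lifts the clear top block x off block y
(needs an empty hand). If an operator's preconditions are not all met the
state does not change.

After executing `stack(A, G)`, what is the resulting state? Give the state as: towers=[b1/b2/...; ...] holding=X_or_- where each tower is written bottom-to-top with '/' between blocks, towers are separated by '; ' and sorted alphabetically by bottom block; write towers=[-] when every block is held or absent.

towers=[C/F/A/G; D/B] holding=E

before: towers=[C/F/A/G; D/B] holding=E
pre[stack(A, G)]: holding(A) ✗, clear(G) ✓, A≠G ✓
holding(A) unmet → stack(A, G) is a no-op
after:  towers=[C/F/A/G; D/B] holding=E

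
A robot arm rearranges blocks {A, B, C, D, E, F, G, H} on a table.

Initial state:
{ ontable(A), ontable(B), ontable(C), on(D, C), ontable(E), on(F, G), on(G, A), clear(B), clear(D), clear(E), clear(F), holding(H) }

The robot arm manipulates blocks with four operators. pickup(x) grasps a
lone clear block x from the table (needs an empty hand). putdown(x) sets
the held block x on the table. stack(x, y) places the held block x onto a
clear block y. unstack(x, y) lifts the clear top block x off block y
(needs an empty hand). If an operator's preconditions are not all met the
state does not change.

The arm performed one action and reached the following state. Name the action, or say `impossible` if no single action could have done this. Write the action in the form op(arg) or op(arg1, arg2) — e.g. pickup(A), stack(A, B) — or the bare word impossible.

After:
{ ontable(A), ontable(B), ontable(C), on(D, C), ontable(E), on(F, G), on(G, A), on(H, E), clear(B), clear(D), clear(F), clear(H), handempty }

stack(H, E)

target: towers=[A/G/F; B; C/D; E/H] holding=-
        putdown(H) → towers=[A/G/F; B; C/D; E; H] holding=-
       stack(H, E) → towers=[A/G/F; B; C/D; E/H] holding=-  ← match
       stack(H, B) → towers=[A/G/F; B/H; C/D; E] holding=-
       stack(H, F) → towers=[A/G/F/H; B; C/D; E] holding=-
       stack(H, D) → towers=[A/G/F; B; C/D/H; E] holding=-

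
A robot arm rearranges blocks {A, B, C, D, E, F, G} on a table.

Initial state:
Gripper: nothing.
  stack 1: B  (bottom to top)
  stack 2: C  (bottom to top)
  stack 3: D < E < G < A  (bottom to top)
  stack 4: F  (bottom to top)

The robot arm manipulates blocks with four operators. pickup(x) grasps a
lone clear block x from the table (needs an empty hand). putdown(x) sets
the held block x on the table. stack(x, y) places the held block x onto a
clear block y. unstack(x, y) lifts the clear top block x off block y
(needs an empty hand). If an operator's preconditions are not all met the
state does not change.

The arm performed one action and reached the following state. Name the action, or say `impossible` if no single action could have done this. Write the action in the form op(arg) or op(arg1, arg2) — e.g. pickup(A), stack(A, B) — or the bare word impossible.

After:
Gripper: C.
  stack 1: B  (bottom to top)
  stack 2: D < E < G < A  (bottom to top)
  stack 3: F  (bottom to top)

target: towers=[B; D/E/G/A; F] holding=C
         pickup(B) → towers=[C; D/E/G/A; F] holding=B
         pickup(F) → towers=[B; C; D/E/G/A] holding=F
     unstack(A, G) → towers=[B; C; D/E/G; F] holding=A
         pickup(C) → towers=[B; D/E/G/A; F] holding=C  ← match

pickup(C)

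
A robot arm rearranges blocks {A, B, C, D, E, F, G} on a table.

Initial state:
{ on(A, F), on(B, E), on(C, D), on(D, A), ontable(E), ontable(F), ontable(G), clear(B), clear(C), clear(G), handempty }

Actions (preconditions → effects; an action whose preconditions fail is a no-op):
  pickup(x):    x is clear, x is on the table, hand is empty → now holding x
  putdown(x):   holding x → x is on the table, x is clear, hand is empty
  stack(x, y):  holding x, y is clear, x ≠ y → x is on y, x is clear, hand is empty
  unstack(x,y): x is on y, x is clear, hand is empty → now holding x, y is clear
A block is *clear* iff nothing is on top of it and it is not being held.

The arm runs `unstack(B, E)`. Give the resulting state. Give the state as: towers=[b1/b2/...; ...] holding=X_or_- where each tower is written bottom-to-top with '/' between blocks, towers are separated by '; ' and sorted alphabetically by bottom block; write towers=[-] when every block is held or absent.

towers=[E; F/A/D/C; G] holding=B

before: towers=[E/B; F/A/D/C; G] holding=-
pre[unstack(B, E)]: on(B,E) yes, clear(B) yes, handempty yes
all met → apply unstack(B, E)
after:  towers=[E; F/A/D/C; G] holding=B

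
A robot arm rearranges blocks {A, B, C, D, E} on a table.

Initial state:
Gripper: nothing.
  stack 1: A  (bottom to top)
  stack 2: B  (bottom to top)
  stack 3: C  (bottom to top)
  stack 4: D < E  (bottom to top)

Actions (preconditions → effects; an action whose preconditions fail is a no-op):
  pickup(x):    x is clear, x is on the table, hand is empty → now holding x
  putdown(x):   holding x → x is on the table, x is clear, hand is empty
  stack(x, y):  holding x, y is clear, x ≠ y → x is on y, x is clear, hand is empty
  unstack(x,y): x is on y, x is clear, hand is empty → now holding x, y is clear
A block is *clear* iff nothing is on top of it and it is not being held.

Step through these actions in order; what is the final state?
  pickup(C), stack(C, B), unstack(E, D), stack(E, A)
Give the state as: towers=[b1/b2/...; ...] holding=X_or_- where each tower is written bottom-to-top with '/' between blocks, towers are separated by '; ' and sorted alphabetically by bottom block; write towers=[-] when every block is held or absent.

step 1 (pickup(C)): towers=[A; B; D/E] holding=C
step 2 (stack(C, B)): towers=[A; B/C; D/E] holding=-
step 3 (unstack(E, D)): towers=[A; B/C; D] holding=E
step 4 (stack(E, A)): towers=[A/E; B/C; D] holding=-

towers=[A/E; B/C; D] holding=-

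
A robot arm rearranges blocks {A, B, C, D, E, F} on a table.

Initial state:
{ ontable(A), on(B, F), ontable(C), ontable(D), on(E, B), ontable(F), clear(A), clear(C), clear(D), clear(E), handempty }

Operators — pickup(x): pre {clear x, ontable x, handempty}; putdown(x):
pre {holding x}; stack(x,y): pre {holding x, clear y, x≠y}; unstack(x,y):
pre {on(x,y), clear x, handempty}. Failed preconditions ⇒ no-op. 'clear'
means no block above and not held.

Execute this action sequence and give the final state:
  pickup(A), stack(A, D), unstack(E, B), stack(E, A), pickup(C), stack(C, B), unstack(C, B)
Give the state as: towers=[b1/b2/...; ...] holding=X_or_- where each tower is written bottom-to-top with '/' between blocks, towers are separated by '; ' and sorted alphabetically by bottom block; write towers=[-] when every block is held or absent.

step 1 (pickup(A)): towers=[C; D; F/B/E] holding=A
step 2 (stack(A, D)): towers=[C; D/A; F/B/E] holding=-
step 3 (unstack(E, B)): towers=[C; D/A; F/B] holding=E
step 4 (stack(E, A)): towers=[C; D/A/E; F/B] holding=-
step 5 (pickup(C)): towers=[D/A/E; F/B] holding=C
step 6 (stack(C, B)): towers=[D/A/E; F/B/C] holding=-
step 7 (unstack(C, B)): towers=[D/A/E; F/B] holding=C

towers=[D/A/E; F/B] holding=C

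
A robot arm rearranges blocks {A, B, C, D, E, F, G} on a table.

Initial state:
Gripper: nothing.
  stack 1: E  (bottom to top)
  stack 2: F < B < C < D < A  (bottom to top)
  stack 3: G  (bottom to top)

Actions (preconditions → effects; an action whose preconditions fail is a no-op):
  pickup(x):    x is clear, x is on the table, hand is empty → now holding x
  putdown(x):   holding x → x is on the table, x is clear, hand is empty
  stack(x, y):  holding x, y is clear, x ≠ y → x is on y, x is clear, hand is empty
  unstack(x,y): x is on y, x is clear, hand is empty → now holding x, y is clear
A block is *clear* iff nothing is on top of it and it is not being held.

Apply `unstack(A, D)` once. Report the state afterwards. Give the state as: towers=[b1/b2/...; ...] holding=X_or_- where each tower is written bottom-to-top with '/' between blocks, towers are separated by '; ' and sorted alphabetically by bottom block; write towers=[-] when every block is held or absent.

towers=[E; F/B/C/D; G] holding=A

before: towers=[E; F/B/C/D/A; G] holding=-
pre[unstack(A, D)]: on(A,D) ok, clear(A) ok, handempty ok
all met → apply unstack(A, D)
after:  towers=[E; F/B/C/D; G] holding=A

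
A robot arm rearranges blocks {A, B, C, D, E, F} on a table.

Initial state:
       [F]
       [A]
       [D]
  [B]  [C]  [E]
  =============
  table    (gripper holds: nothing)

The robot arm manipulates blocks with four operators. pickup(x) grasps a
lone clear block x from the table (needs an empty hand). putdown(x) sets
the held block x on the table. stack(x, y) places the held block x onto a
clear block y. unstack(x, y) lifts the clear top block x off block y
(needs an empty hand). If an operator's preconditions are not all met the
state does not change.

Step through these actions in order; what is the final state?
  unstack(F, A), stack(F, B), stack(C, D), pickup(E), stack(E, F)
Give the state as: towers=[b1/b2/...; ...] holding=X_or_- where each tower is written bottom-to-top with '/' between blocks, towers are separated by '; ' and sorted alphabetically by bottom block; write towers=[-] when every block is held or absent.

step 1 (unstack(F, A)): towers=[B; C/D/A; E] holding=F
step 2 (stack(F, B)): towers=[B/F; C/D/A; E] holding=-
step 3 (stack(C, D)) [no-op]: towers=[B/F; C/D/A; E] holding=-
step 4 (pickup(E)): towers=[B/F; C/D/A] holding=E
step 5 (stack(E, F)): towers=[B/F/E; C/D/A] holding=-

towers=[B/F/E; C/D/A] holding=-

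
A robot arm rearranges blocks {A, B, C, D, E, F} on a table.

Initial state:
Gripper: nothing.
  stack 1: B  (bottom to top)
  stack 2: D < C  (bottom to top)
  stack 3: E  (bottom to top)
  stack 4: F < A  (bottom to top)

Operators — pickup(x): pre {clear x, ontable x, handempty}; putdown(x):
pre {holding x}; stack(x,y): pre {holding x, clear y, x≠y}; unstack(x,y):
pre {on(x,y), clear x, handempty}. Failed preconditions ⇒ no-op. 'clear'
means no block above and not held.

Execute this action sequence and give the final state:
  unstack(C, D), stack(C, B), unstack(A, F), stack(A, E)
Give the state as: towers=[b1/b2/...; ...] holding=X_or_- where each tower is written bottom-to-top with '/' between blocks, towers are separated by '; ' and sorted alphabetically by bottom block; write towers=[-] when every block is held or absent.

towers=[B/C; D; E/A; F] holding=-

step 1 (unstack(C, D)): towers=[B; D; E; F/A] holding=C
step 2 (stack(C, B)): towers=[B/C; D; E; F/A] holding=-
step 3 (unstack(A, F)): towers=[B/C; D; E; F] holding=A
step 4 (stack(A, E)): towers=[B/C; D; E/A; F] holding=-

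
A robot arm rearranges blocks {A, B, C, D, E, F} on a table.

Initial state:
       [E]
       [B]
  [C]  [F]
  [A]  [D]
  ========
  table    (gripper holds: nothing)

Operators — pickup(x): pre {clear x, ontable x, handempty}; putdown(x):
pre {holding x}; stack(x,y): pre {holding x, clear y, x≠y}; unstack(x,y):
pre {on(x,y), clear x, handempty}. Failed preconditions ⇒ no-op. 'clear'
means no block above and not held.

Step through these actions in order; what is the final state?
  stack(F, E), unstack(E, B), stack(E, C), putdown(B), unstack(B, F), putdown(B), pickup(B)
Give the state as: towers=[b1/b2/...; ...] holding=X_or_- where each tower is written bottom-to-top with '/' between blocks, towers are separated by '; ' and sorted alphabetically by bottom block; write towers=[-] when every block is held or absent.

step 1 (stack(F, E)) [no-op]: towers=[A/C; D/F/B/E] holding=-
step 2 (unstack(E, B)): towers=[A/C; D/F/B] holding=E
step 3 (stack(E, C)): towers=[A/C/E; D/F/B] holding=-
step 4 (putdown(B)) [no-op]: towers=[A/C/E; D/F/B] holding=-
step 5 (unstack(B, F)): towers=[A/C/E; D/F] holding=B
step 6 (putdown(B)): towers=[A/C/E; B; D/F] holding=-
step 7 (pickup(B)): towers=[A/C/E; D/F] holding=B

towers=[A/C/E; D/F] holding=B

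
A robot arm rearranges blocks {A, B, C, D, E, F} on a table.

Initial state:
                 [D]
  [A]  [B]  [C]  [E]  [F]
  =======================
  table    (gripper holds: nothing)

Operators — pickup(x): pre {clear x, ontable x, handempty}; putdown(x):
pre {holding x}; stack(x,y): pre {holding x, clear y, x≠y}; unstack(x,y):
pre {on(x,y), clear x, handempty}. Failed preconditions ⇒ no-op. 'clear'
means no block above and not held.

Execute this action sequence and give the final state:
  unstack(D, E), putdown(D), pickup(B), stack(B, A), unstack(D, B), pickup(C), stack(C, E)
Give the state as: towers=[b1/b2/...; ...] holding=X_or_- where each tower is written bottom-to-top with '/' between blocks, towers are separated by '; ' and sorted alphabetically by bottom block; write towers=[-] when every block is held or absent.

towers=[A/B; D; E/C; F] holding=-

step 1 (unstack(D, E)): towers=[A; B; C; E; F] holding=D
step 2 (putdown(D)): towers=[A; B; C; D; E; F] holding=-
step 3 (pickup(B)): towers=[A; C; D; E; F] holding=B
step 4 (stack(B, A)): towers=[A/B; C; D; E; F] holding=-
step 5 (unstack(D, B)) [no-op]: towers=[A/B; C; D; E; F] holding=-
step 6 (pickup(C)): towers=[A/B; D; E; F] holding=C
step 7 (stack(C, E)): towers=[A/B; D; E/C; F] holding=-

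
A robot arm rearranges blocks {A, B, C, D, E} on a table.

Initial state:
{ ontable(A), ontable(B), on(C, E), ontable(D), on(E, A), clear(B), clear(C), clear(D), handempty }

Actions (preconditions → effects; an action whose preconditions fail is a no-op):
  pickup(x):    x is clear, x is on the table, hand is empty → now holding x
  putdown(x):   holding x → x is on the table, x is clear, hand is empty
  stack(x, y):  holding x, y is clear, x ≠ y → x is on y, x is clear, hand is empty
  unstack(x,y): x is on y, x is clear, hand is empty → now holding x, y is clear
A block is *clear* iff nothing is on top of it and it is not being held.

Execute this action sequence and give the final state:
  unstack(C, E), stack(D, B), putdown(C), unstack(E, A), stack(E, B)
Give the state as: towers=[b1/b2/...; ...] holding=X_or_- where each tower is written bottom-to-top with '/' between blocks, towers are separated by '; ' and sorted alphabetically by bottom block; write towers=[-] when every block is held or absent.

towers=[A; B/E; C; D] holding=-

step 1 (unstack(C, E)): towers=[A/E; B; D] holding=C
step 2 (stack(D, B)) [no-op]: towers=[A/E; B; D] holding=C
step 3 (putdown(C)): towers=[A/E; B; C; D] holding=-
step 4 (unstack(E, A)): towers=[A; B; C; D] holding=E
step 5 (stack(E, B)): towers=[A; B/E; C; D] holding=-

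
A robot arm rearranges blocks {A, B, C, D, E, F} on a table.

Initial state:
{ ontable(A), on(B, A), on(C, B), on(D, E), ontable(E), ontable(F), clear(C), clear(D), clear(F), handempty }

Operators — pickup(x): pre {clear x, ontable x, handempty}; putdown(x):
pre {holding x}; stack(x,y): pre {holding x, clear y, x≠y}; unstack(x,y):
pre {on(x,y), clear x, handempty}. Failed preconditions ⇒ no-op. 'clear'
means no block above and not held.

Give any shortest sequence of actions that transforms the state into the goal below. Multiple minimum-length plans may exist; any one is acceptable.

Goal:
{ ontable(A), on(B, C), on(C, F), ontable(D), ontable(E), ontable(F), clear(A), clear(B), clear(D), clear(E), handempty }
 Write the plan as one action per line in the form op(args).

unstack(D, E)
putdown(D)
unstack(C, B)
stack(C, F)
unstack(B, A)
stack(B, C)

step 1 (unstack(D, E)): towers=[A/B/C; E; F] holding=D
step 2 (putdown(D)): towers=[A/B/C; D; E; F] holding=-
step 3 (unstack(C, B)): towers=[A/B; D; E; F] holding=C
step 4 (stack(C, F)): towers=[A/B; D; E; F/C] holding=-
step 5 (unstack(B, A)): towers=[A; D; E; F/C] holding=B
step 6 (stack(B, C)): towers=[A; D; E; F/C/B] holding=-
goal check: towers=[A; D; E; F/C/B] holding=- — reached (length 6, optimal by BFS)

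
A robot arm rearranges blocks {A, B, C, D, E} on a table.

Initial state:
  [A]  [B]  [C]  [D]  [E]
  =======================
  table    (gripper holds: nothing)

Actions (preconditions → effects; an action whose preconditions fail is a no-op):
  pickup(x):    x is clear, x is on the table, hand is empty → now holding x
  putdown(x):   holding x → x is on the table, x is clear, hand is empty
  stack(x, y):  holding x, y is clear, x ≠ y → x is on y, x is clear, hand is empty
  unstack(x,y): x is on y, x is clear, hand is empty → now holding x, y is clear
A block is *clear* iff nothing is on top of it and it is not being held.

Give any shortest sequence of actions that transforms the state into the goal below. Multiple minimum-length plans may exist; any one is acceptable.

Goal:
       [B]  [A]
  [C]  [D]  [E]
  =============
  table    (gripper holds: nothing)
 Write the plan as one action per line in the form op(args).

step 1 (pickup(B)): towers=[A; C; D; E] holding=B
step 2 (stack(B, D)): towers=[A; C; D/B; E] holding=-
step 3 (pickup(A)): towers=[C; D/B; E] holding=A
step 4 (stack(A, E)): towers=[C; D/B; E/A] holding=-
goal check: towers=[C; D/B; E/A] holding=- — reached (length 4, optimal by BFS)

pickup(B)
stack(B, D)
pickup(A)
stack(A, E)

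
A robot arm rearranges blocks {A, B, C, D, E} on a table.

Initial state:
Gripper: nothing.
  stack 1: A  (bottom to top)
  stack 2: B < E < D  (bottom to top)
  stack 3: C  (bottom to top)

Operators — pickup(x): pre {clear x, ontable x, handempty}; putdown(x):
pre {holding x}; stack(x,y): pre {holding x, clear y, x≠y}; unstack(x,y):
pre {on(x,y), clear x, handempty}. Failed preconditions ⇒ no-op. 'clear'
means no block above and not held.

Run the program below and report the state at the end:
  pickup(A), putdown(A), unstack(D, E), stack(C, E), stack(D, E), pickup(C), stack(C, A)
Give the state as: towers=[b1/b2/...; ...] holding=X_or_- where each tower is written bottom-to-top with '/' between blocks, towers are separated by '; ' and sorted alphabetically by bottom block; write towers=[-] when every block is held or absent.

step 1 (pickup(A)): towers=[B/E/D; C] holding=A
step 2 (putdown(A)): towers=[A; B/E/D; C] holding=-
step 3 (unstack(D, E)): towers=[A; B/E; C] holding=D
step 4 (stack(C, E)) [no-op]: towers=[A; B/E; C] holding=D
step 5 (stack(D, E)): towers=[A; B/E/D; C] holding=-
step 6 (pickup(C)): towers=[A; B/E/D] holding=C
step 7 (stack(C, A)): towers=[A/C; B/E/D] holding=-

towers=[A/C; B/E/D] holding=-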